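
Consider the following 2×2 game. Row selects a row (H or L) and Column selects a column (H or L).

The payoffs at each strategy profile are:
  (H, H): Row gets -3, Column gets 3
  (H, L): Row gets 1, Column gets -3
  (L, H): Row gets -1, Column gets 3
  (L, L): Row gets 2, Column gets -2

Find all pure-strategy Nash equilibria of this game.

(H, H): Row prefers L (-1 > -3) — not an equilibrium.
(H, L): Row prefers L (2 > 1); Column prefers H (3 > -3) — not an equilibrium.
(L, H): Row gets -1 ≥ -3 from H, and Column gets 3 ≥ -2 from L — Nash equilibrium.
(L, L): Column prefers H (3 > -2) — not an equilibrium.

(L, H)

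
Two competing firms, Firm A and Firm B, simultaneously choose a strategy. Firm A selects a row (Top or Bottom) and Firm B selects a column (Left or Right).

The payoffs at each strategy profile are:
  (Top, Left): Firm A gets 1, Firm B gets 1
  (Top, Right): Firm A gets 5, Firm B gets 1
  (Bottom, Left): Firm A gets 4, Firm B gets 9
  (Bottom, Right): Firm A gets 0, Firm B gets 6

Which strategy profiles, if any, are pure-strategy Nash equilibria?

(Top, Left): Firm A prefers Bottom (4 > 1) — not an equilibrium.
(Top, Right): Firm A gets 5 ≥ 0 from Bottom, and Firm B gets 1 ≥ 1 from Left — Nash equilibrium.
(Bottom, Left): Firm A gets 4 ≥ 1 from Top, and Firm B gets 9 ≥ 6 from Right — Nash equilibrium.
(Bottom, Right): Firm A prefers Top (5 > 0); Firm B prefers Left (9 > 6) — not an equilibrium.

(Top, Right) and (Bottom, Left)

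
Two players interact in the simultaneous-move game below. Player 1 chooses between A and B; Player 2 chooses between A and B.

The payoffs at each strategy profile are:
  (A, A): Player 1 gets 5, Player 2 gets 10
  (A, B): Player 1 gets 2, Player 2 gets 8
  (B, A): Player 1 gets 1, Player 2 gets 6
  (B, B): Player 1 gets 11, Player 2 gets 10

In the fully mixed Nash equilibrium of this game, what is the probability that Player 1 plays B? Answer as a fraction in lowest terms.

Let x be the probability that Player 1 plays A. In a completely mixed equilibrium, Player 2 must be indifferent between A and B.
Player 2's expected payoff from A is 10x + 6(1−x); from B it is 8x + 10(1−x).
Setting these equal: 4x + 6 = −2x + 10, so x = 2/3.
Therefore Player 1 plays B with probability 1 − 2/3 = 1/3.

1/3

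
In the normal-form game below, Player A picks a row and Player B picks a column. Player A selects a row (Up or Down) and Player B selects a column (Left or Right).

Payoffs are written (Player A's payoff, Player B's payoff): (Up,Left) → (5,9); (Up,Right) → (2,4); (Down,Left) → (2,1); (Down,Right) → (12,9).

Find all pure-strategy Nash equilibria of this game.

(Up, Left) and (Down, Right)

(Up, Left): Player A gets 5 ≥ 2 from Down, and Player B gets 9 ≥ 4 from Right — Nash equilibrium.
(Up, Right): Player A prefers Down (12 > 2); Player B prefers Left (9 > 4) — not an equilibrium.
(Down, Left): Player A prefers Up (5 > 2); Player B prefers Right (9 > 1) — not an equilibrium.
(Down, Right): Player A gets 12 ≥ 2 from Up, and Player B gets 9 ≥ 1 from Left — Nash equilibrium.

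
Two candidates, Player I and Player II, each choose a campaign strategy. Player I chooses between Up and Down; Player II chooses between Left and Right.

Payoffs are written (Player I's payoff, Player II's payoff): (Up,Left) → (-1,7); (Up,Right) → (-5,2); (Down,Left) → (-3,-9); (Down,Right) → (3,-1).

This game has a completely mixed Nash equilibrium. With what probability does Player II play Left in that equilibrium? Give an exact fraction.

4/5

Let y be the probability that Player II plays Left. In a completely mixed equilibrium, Player I must be indifferent between Up and Down.
Player I's expected payoff from Up is −y − 5(1−y); from Down it is −3y + 3(1−y).
Setting these equal: 4y − 5 = −6y + 3, so y = 4/5.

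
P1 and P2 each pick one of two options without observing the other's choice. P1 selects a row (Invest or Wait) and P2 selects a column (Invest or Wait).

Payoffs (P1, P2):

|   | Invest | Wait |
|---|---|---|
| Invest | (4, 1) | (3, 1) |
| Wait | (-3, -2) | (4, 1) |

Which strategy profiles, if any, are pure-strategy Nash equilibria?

(Invest, Invest): P1 gets 4 ≥ -3 from Wait, and P2 gets 1 ≥ 1 from Wait — Nash equilibrium.
(Invest, Wait): P1 prefers Wait (4 > 3) — not an equilibrium.
(Wait, Invest): P1 prefers Invest (4 > -3); P2 prefers Wait (1 > -2) — not an equilibrium.
(Wait, Wait): P1 gets 4 ≥ 3 from Invest, and P2 gets 1 ≥ -2 from Invest — Nash equilibrium.

(Invest, Invest) and (Wait, Wait)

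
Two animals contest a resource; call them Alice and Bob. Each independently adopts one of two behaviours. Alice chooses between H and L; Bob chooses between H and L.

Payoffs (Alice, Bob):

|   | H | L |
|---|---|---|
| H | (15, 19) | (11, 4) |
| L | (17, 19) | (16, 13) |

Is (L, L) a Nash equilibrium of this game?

At (L, L), Alice earns 16; switching to H would give 11, so Alice has no profitable deviation.
Bob earns 13; switching to H would give 19, so Bob would deviate.
Since at least one player can profitably deviate, this is not a Nash equilibrium.

No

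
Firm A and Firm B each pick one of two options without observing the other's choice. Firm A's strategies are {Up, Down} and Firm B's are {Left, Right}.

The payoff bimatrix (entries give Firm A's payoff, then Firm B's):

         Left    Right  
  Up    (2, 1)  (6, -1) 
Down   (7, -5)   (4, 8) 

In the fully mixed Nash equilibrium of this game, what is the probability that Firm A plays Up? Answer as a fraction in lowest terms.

Let x be the probability that Firm A plays Up. In a completely mixed equilibrium, Firm B must be indifferent between Left and Right.
Firm B's expected payoff from Left is x − 5(1−x); from Right it is −x + 8(1−x).
Setting these equal: 6x − 5 = −9x + 8, so x = 13/15.

13/15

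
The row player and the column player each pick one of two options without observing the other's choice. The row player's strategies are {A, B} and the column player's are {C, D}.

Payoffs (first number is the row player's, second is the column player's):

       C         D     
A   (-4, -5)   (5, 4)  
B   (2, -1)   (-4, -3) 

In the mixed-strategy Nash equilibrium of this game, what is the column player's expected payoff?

-19/11

First find x, the probability the row player plays A, from the column player's indifference between C and D: −5x − (1−x) = 4x − 3(1−x), giving x = 2/11.
Since the column player is indifferent in equilibrium, the column player's expected payoff equals the payoff from either column against (2/11, 9/11). Using C: −5(2/11) − (9/11) = -19/11.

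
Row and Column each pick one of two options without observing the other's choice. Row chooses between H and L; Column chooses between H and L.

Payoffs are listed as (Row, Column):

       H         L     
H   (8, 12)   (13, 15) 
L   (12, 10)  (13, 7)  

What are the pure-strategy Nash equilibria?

(H, L) and (L, H)

(H, H): Row prefers L (12 > 8); Column prefers L (15 > 12) — not an equilibrium.
(H, L): Row gets 13 ≥ 13 from L, and Column gets 15 ≥ 12 from H — Nash equilibrium.
(L, H): Row gets 12 ≥ 8 from H, and Column gets 10 ≥ 7 from L — Nash equilibrium.
(L, L): Column prefers H (10 > 7) — not an equilibrium.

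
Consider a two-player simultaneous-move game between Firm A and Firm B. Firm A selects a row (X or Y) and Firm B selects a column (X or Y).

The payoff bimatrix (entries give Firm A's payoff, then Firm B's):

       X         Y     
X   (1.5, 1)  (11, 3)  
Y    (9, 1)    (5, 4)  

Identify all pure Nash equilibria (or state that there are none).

(X, Y)

(X, X): Firm A prefers Y (9 > 1.5); Firm B prefers Y (3 > 1) — not an equilibrium.
(X, Y): Firm A gets 11 ≥ 5 from Y, and Firm B gets 3 ≥ 1 from X — Nash equilibrium.
(Y, X): Firm B prefers Y (4 > 1) — not an equilibrium.
(Y, Y): Firm A prefers X (11 > 5) — not an equilibrium.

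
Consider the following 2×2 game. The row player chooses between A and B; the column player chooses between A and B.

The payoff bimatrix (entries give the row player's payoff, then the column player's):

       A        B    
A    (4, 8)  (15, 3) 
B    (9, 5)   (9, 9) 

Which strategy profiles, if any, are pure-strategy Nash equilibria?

(A, A): the row player prefers B (9 > 4) — not an equilibrium.
(A, B): the column player prefers A (8 > 3) — not an equilibrium.
(B, A): the column player prefers B (9 > 5) — not an equilibrium.
(B, B): the row player prefers A (15 > 9) — not an equilibrium.

none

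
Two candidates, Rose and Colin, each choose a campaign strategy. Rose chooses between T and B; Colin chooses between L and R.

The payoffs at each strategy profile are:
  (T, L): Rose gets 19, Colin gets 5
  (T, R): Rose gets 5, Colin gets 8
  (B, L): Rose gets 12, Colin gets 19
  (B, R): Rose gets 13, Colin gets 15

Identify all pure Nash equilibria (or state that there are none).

(T, L): Colin prefers R (8 > 5) — not an equilibrium.
(T, R): Rose prefers B (13 > 5) — not an equilibrium.
(B, L): Rose prefers T (19 > 12) — not an equilibrium.
(B, R): Colin prefers L (19 > 15) — not an equilibrium.

none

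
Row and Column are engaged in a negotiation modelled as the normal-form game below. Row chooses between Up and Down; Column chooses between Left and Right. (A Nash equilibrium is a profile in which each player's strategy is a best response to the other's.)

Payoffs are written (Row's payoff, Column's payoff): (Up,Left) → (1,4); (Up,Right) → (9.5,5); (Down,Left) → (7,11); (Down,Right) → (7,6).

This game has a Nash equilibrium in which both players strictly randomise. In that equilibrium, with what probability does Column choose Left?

5/17

Let y be the probability that Column plays Left. In a completely mixed equilibrium, Row must be indifferent between Up and Down.
Row's expected payoff from Up is y + 9.5(1−y); from Down it is 7y + 7(1−y).
Setting these equal: −8.5y + 9.5 = 7, so y = 5/17.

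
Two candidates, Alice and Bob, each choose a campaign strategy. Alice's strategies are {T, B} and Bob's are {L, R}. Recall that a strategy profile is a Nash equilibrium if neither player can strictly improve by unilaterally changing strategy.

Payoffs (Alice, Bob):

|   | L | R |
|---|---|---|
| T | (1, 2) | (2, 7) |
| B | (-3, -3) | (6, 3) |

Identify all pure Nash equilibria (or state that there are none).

(B, R)

(T, L): Bob prefers R (7 > 2) — not an equilibrium.
(T, R): Alice prefers B (6 > 2) — not an equilibrium.
(B, L): Alice prefers T (1 > -3); Bob prefers R (3 > -3) — not an equilibrium.
(B, R): Alice gets 6 ≥ 2 from T, and Bob gets 3 ≥ -3 from L — Nash equilibrium.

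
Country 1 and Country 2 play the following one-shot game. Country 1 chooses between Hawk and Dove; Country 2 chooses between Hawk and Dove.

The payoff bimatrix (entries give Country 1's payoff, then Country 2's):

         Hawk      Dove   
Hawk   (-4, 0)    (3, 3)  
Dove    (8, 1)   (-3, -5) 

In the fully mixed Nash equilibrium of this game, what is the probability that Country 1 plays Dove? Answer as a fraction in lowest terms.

Let x be the probability that Country 1 plays Hawk. In a completely mixed equilibrium, Country 2 must be indifferent between Hawk and Dove.
Country 2's expected payoff from Hawk is (1−x); from Dove it is 3x − 5(1−x).
Setting these equal: −x + 1 = 8x − 5, so x = 2/3.
Therefore Country 1 plays Dove with probability 1 − 2/3 = 1/3.

1/3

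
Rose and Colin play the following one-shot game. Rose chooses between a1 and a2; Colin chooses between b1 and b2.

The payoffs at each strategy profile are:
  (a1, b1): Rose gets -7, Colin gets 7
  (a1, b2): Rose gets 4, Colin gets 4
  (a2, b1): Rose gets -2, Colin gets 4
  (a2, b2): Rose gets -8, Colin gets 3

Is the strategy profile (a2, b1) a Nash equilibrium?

At (a2, b1), Rose earns -2; switching to a1 would give -7, so Rose has no profitable deviation.
Colin earns 4; switching to b2 would give 3, so Colin has no profitable deviation.
Neither player can gain by a unilateral deviation, so this profile is a Nash equilibrium.

Yes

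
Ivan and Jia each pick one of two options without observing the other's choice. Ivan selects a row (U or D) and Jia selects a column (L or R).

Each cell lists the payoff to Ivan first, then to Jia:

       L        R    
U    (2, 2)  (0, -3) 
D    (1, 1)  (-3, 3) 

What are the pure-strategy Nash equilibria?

(U, L): Ivan gets 2 ≥ 1 from D, and Jia gets 2 ≥ -3 from R — Nash equilibrium.
(U, R): Jia prefers L (2 > -3) — not an equilibrium.
(D, L): Ivan prefers U (2 > 1); Jia prefers R (3 > 1) — not an equilibrium.
(D, R): Ivan prefers U (0 > -3) — not an equilibrium.

(U, L)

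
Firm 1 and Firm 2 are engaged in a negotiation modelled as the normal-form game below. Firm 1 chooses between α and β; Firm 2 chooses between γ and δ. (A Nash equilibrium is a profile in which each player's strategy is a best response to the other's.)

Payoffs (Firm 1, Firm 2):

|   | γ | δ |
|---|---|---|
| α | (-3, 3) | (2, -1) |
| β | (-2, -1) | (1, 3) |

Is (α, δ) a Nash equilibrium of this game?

No

At (α, δ), Firm 1 earns 2; switching to β would give 1, so Firm 1 has no profitable deviation.
Firm 2 earns -1; switching to γ would give 3, so Firm 2 would deviate.
Since at least one player can profitably deviate, this is not a Nash equilibrium.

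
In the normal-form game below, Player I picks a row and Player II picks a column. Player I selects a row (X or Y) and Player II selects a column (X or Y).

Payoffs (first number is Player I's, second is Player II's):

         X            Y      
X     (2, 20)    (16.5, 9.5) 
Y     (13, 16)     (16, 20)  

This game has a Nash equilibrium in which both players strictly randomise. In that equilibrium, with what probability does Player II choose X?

1/23

Let c be the probability that Player II plays X. In a completely mixed equilibrium, Player I must be indifferent between X and Y.
Player I's expected payoff from X is 2c + 16.5(1−c); from Y it is 13c + 16(1−c).
Setting these equal: −14.5c + 16.5 = −3c + 16, so c = 1/23.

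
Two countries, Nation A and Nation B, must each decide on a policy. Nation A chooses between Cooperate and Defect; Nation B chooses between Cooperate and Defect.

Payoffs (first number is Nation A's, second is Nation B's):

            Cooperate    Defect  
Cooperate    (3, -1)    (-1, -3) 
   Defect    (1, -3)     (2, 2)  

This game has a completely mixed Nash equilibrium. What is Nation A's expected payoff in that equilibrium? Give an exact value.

7/5

First find y, the probability Nation B plays Cooperate, from Nation A's indifference between Cooperate and Defect: 3y − (1−y) = y + 2(1−y), giving y = 3/5.
Since Nation A is indifferent in equilibrium, Nation A's expected payoff equals the payoff from either row against (3/5, 2/5). Using Cooperate: 3(3/5) − (2/5) = 7/5.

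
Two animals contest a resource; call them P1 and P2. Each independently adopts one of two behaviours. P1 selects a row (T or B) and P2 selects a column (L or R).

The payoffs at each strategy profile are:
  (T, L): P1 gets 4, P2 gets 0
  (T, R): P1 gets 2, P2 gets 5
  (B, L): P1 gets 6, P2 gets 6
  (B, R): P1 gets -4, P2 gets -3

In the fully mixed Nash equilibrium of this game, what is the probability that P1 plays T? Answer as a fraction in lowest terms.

Let p be the probability that P1 plays T. In a completely mixed equilibrium, P2 must be indifferent between L and R.
P2's expected payoff from L is 6(1−p); from R it is 5p − 3(1−p).
Setting these equal: −6p + 6 = 8p − 3, so p = 9/14.

9/14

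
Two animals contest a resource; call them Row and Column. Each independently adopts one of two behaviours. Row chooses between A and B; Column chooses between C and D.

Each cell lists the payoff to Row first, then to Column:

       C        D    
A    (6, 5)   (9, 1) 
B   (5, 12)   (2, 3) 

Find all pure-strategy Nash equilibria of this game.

(A, C): Row gets 6 ≥ 5 from B, and Column gets 5 ≥ 1 from D — Nash equilibrium.
(A, D): Column prefers C (5 > 1) — not an equilibrium.
(B, C): Row prefers A (6 > 5) — not an equilibrium.
(B, D): Row prefers A (9 > 2); Column prefers C (12 > 3) — not an equilibrium.

(A, C)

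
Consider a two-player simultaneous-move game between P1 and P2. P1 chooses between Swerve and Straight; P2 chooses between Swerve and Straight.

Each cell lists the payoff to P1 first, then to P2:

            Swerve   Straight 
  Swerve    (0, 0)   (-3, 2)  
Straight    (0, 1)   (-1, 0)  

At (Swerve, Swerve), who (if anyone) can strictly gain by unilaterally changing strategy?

P2

P1 at (Swerve, Swerve) earns 0; deviating to Straight yields 0 — not better.
P2 earns 0; deviating to Straight yields 2 — a strict improvement.
Only P2 has a strictly profitable deviation.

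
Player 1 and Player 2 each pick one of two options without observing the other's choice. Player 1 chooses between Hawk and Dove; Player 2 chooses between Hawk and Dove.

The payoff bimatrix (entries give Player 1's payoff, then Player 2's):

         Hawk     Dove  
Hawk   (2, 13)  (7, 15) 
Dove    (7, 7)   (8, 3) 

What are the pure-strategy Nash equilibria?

(Dove, Hawk)

(Hawk, Hawk): Player 1 prefers Dove (7 > 2); Player 2 prefers Dove (15 > 13) — not an equilibrium.
(Hawk, Dove): Player 1 prefers Dove (8 > 7) — not an equilibrium.
(Dove, Hawk): Player 1 gets 7 ≥ 2 from Hawk, and Player 2 gets 7 ≥ 3 from Dove — Nash equilibrium.
(Dove, Dove): Player 2 prefers Hawk (7 > 3) — not an equilibrium.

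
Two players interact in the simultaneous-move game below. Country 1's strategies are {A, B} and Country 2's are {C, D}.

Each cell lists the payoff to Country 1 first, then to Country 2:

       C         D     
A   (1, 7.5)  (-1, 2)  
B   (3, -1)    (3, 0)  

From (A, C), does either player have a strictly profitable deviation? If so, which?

Country 1

Country 1 at (A, C) earns 1; deviating to B yields 3 — a strict improvement.
Country 2 earns 7.5; deviating to D yields 2 — not better.
Only Country 1 has a strictly profitable deviation.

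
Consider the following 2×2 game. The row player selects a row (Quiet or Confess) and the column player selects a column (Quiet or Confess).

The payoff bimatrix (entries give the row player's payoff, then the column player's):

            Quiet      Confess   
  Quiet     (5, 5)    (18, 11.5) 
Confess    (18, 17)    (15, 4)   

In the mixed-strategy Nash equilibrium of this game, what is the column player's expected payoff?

9

First find p, the probability the row player plays Quiet, from the column player's indifference between Quiet and Confess: 5p + 17(1−p) = 11.5p + 4(1−p), giving p = 2/3.
Since the column player is indifferent in equilibrium, the column player's expected payoff equals the payoff from either column against (2/3, 1/3). Using Quiet: 5(2/3) + 17(1/3) = 9.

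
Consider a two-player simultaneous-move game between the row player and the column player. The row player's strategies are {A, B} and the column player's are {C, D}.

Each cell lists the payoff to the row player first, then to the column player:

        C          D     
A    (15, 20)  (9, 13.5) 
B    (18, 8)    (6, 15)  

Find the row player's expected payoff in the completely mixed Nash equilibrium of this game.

First find q, the probability the column player plays C, from the row player's indifference between A and B: 15q + 9(1−q) = 18q + 6(1−q), giving q = 1/2.
Since the row player is indifferent in equilibrium, the row player's expected payoff equals the payoff from either row against (1/2, 1/2). Using A: 15(1/2) + 9(1/2) = 12.

12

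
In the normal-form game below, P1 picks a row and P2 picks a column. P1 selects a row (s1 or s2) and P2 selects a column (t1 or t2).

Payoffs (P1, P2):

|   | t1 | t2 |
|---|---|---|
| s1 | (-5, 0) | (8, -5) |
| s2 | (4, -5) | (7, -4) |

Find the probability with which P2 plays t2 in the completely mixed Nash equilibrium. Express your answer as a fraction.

Let q be the probability that P2 plays t1. In a completely mixed equilibrium, P1 must be indifferent between s1 and s2.
P1's expected payoff from s1 is −5q + 8(1−q); from s2 it is 4q + 7(1−q).
Setting these equal: −13q + 8 = −3q + 7, so q = 1/10.
Therefore P2 plays t2 with probability 1 − 1/10 = 9/10.

9/10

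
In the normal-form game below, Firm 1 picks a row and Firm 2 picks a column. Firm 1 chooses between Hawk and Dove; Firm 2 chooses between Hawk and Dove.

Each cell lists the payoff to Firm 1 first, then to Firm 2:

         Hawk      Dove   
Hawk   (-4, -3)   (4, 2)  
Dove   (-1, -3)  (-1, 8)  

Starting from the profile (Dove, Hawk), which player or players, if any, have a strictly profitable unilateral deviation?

Firm 1 at (Dove, Hawk) earns -1; deviating to Hawk yields -4 — not better.
Firm 2 earns -3; deviating to Dove yields 8 — a strict improvement.
Only Firm 2 has a strictly profitable deviation.

Firm 2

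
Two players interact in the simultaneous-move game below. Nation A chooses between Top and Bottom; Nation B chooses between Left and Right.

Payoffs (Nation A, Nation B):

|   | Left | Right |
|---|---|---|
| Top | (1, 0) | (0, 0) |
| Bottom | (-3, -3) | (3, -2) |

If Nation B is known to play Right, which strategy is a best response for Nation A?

Bottom

Against Right, Nation A earns 0 from Top and 3 from Bottom.
So Bottom is the best response.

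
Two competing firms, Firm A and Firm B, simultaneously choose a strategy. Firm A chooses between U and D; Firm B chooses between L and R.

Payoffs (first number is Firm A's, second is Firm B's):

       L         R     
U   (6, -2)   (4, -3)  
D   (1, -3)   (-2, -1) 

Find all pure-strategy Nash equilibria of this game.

(U, L)

(U, L): Firm A gets 6 ≥ 1 from D, and Firm B gets -2 ≥ -3 from R — Nash equilibrium.
(U, R): Firm B prefers L (-2 > -3) — not an equilibrium.
(D, L): Firm A prefers U (6 > 1); Firm B prefers R (-1 > -3) — not an equilibrium.
(D, R): Firm A prefers U (4 > -2) — not an equilibrium.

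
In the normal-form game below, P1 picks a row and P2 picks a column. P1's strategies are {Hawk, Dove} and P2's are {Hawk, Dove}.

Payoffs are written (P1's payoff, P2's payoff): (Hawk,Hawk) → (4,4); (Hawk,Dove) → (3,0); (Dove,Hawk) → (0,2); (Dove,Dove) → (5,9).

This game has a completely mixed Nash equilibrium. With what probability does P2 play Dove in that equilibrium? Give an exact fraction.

Let c be the probability that P2 plays Hawk. In a completely mixed equilibrium, P1 must be indifferent between Hawk and Dove.
P1's expected payoff from Hawk is 4c + 3(1−c); from Dove it is 5(1−c).
Setting these equal: c + 3 = −5c + 5, so c = 1/3.
Therefore P2 plays Dove with probability 1 − 1/3 = 2/3.

2/3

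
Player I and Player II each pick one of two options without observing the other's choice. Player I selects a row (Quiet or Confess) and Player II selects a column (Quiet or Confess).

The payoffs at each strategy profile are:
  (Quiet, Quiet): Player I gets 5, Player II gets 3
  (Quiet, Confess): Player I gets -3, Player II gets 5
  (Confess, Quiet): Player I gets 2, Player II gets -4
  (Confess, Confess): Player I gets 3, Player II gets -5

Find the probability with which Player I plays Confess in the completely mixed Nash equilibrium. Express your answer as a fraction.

Let p be the probability that Player I plays Quiet. In a completely mixed equilibrium, Player II must be indifferent between Quiet and Confess.
Player II's expected payoff from Quiet is 3p − 4(1−p); from Confess it is 5p − 5(1−p).
Setting these equal: 7p − 4 = 10p − 5, so p = 1/3.
Therefore Player I plays Confess with probability 1 − 1/3 = 2/3.

2/3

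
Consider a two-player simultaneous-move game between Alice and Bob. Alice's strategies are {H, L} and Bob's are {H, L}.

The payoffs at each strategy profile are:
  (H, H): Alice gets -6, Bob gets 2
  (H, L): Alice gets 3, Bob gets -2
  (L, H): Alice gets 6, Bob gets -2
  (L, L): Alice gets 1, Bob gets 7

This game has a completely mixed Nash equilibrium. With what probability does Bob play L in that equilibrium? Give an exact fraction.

6/7

Let y be the probability that Bob plays H. In a completely mixed equilibrium, Alice must be indifferent between H and L.
Alice's expected payoff from H is −6y + 3(1−y); from L it is 6y + (1−y).
Setting these equal: −9y + 3 = 5y + 1, so y = 1/7.
Therefore Bob plays L with probability 1 − 1/7 = 6/7.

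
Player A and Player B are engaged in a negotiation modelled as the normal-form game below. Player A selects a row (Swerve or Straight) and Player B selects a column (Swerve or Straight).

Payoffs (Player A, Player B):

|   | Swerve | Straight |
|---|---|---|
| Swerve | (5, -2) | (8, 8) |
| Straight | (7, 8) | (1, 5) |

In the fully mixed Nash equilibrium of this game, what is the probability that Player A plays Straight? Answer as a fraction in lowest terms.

10/13

Let p be the probability that Player A plays Swerve. In a completely mixed equilibrium, Player B must be indifferent between Swerve and Straight.
Player B's expected payoff from Swerve is −2p + 8(1−p); from Straight it is 8p + 5(1−p).
Setting these equal: −10p + 8 = 3p + 5, so p = 3/13.
Therefore Player A plays Straight with probability 1 − 3/13 = 10/13.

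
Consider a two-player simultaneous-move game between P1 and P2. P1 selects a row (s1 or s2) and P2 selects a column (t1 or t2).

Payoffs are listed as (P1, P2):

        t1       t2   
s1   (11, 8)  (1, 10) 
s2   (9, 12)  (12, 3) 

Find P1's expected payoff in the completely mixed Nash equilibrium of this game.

123/13

First find q, the probability P2 plays t1, from P1's indifference between s1 and s2: 11q + (1−q) = 9q + 12(1−q), giving q = 11/13.
Since P1 is indifferent in equilibrium, P1's expected payoff equals the payoff from either row against (11/13, 2/13). Using s1: 11(11/13) + (2/13) = 123/13.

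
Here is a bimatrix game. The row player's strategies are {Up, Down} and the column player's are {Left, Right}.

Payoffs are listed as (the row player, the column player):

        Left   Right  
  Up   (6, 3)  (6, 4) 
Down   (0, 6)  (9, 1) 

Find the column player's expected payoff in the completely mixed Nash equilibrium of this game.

First find p, the probability the row player plays Up, from the column player's indifference between Left and Right: 3p + 6(1−p) = 4p + (1−p), giving p = 5/6.
Since the column player is indifferent in equilibrium, the column player's expected payoff equals the payoff from either column against (5/6, 1/6). Using Left: 3(5/6) + 6(1/6) = 7/2.

7/2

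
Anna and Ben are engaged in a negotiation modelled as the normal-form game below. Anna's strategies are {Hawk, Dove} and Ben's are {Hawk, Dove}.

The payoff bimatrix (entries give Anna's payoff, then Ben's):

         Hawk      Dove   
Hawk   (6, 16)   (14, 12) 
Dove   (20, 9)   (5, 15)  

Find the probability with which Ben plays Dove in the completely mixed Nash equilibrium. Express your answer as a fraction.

Let q be the probability that Ben plays Hawk. In a completely mixed equilibrium, Anna must be indifferent between Hawk and Dove.
Anna's expected payoff from Hawk is 6q + 14(1−q); from Dove it is 20q + 5(1−q).
Setting these equal: −8q + 14 = 15q + 5, so q = 9/23.
Therefore Ben plays Dove with probability 1 − 9/23 = 14/23.

14/23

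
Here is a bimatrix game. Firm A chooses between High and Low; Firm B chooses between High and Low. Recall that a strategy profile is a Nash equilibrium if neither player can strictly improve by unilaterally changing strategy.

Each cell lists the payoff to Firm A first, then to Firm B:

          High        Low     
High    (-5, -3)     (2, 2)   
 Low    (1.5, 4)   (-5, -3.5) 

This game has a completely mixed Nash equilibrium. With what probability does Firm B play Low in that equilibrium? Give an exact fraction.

Let q be the probability that Firm B plays High. In a completely mixed equilibrium, Firm A must be indifferent between High and Low.
Firm A's expected payoff from High is −5q + 2(1−q); from Low it is 1.5q − 5(1−q).
Setting these equal: −7q + 2 = 6.5q − 5, so q = 14/27.
Therefore Firm B plays Low with probability 1 − 14/27 = 13/27.

13/27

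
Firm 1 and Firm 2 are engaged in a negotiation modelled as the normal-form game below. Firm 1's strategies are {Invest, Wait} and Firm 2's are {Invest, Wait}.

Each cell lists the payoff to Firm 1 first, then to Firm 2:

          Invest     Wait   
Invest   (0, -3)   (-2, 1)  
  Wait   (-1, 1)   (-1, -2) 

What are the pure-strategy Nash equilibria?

none

(Invest, Invest): Firm 2 prefers Wait (1 > -3) — not an equilibrium.
(Invest, Wait): Firm 1 prefers Wait (-1 > -2) — not an equilibrium.
(Wait, Invest): Firm 1 prefers Invest (0 > -1) — not an equilibrium.
(Wait, Wait): Firm 2 prefers Invest (1 > -2) — not an equilibrium.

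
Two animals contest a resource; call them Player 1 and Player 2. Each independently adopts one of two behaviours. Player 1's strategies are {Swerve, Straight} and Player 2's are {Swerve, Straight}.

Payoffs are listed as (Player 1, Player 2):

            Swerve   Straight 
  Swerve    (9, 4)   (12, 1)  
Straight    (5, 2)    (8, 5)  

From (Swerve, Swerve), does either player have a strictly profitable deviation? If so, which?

Player 1 at (Swerve, Swerve) earns 9; deviating to Straight yields 5 — not better.
Player 2 earns 4; deviating to Straight yields 1 — not better.
Neither player can strictly improve; the profile is a Nash equilibrium.

Neither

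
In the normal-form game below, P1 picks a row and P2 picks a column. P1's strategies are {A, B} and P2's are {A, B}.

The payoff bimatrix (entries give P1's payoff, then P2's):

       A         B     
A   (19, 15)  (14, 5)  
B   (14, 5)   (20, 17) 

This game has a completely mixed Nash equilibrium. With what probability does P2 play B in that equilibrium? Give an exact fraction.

5/11

Let q be the probability that P2 plays A. In a completely mixed equilibrium, P1 must be indifferent between A and B.
P1's expected payoff from A is 19q + 14(1−q); from B it is 14q + 20(1−q).
Setting these equal: 5q + 14 = −6q + 20, so q = 6/11.
Therefore P2 plays B with probability 1 − 6/11 = 5/11.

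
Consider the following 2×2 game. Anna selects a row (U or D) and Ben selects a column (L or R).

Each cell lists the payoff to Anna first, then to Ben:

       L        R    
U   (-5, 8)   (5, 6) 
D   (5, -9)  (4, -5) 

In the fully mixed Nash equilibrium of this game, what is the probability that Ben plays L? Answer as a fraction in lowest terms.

1/11

Let y be the probability that Ben plays L. In a completely mixed equilibrium, Anna must be indifferent between U and D.
Anna's expected payoff from U is −5y + 5(1−y); from D it is 5y + 4(1−y).
Setting these equal: −10y + 5 = y + 4, so y = 1/11.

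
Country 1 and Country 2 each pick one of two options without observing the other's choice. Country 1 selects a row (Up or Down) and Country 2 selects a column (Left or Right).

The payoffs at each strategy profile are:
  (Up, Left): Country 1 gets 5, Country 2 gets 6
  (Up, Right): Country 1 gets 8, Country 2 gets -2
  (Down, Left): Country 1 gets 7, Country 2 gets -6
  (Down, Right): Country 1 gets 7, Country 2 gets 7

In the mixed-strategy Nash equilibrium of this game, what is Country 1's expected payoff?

7

First find q, the probability Country 2 plays Left, from Country 1's indifference between Up and Down: 5q + 8(1−q) = 7q + 7(1−q), giving q = 1/3.
Since Country 1 is indifferent in equilibrium, Country 1's expected payoff equals the payoff from either row against (1/3, 2/3). Using Up: 5(1/3) + 8(2/3) = 7.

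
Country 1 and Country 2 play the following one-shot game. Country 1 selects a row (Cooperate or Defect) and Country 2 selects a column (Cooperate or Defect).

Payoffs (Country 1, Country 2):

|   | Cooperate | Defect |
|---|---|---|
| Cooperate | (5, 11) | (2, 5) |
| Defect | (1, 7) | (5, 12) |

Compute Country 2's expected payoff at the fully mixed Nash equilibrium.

97/11

First find p, the probability Country 1 plays Cooperate, from Country 2's indifference between Cooperate and Defect: 11p + 7(1−p) = 5p + 12(1−p), giving p = 5/11.
Since Country 2 is indifferent in equilibrium, Country 2's expected payoff equals the payoff from either column against (5/11, 6/11). Using Cooperate: 11(5/11) + 7(6/11) = 97/11.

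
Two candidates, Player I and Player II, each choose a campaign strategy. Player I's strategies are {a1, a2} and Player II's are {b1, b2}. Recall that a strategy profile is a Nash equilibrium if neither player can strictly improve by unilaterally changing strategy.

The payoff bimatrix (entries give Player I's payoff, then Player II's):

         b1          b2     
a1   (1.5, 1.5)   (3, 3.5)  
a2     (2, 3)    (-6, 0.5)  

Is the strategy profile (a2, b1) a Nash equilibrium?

Yes

At (a2, b1), Player I earns 2; switching to a1 would give 1.5, so Player I has no profitable deviation.
Player II earns 3; switching to b2 would give 0.5, so Player II has no profitable deviation.
Neither player can gain by a unilateral deviation, so this profile is a Nash equilibrium.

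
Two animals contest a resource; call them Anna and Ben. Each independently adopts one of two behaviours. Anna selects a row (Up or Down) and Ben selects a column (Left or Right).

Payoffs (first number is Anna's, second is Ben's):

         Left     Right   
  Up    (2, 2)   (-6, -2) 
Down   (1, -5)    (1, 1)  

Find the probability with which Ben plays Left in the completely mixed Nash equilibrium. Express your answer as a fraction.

7/8

Let q be the probability that Ben plays Left. In a completely mixed equilibrium, Anna must be indifferent between Up and Down.
Anna's expected payoff from Up is 2q − 6(1−q); from Down it is q + (1−q).
Setting these equal: 8q − 6 = 1, so q = 7/8.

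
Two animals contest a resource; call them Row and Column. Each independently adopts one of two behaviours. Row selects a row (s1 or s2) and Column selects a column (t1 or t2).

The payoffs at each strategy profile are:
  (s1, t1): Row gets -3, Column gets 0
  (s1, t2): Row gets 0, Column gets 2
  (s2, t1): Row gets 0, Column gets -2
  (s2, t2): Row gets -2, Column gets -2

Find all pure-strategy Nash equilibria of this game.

(s1, t2) and (s2, t1)

(s1, t1): Row prefers s2 (0 > -3); Column prefers t2 (2 > 0) — not an equilibrium.
(s1, t2): Row gets 0 ≥ -2 from s2, and Column gets 2 ≥ 0 from t1 — Nash equilibrium.
(s2, t1): Row gets 0 ≥ -3 from s1, and Column gets -2 ≥ -2 from t2 — Nash equilibrium.
(s2, t2): Row prefers s1 (0 > -2) — not an equilibrium.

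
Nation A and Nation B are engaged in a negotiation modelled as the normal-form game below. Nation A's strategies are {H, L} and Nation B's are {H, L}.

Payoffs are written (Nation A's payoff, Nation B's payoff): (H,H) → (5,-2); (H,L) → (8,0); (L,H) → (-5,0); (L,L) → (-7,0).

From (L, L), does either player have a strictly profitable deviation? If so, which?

Nation A

Nation A at (L, L) earns -7; deviating to H yields 8 — a strict improvement.
Nation B earns 0; deviating to H yields 0 — not better.
Only Nation A has a strictly profitable deviation.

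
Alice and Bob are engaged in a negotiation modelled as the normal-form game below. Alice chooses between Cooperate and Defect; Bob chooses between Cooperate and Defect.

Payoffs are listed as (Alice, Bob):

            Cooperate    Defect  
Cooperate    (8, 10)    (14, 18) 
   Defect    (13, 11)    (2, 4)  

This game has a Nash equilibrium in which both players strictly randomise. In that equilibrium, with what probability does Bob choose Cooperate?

Let y be the probability that Bob plays Cooperate. In a completely mixed equilibrium, Alice must be indifferent between Cooperate and Defect.
Alice's expected payoff from Cooperate is 8y + 14(1−y); from Defect it is 13y + 2(1−y).
Setting these equal: −6y + 14 = 11y + 2, so y = 12/17.

12/17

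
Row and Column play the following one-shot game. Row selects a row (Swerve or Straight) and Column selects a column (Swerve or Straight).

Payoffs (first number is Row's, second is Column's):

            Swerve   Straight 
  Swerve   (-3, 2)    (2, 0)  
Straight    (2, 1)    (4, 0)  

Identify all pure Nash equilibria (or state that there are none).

(Straight, Swerve)

(Swerve, Swerve): Row prefers Straight (2 > -3) — not an equilibrium.
(Swerve, Straight): Row prefers Straight (4 > 2); Column prefers Swerve (2 > 0) — not an equilibrium.
(Straight, Swerve): Row gets 2 ≥ -3 from Swerve, and Column gets 1 ≥ 0 from Straight — Nash equilibrium.
(Straight, Straight): Column prefers Swerve (1 > 0) — not an equilibrium.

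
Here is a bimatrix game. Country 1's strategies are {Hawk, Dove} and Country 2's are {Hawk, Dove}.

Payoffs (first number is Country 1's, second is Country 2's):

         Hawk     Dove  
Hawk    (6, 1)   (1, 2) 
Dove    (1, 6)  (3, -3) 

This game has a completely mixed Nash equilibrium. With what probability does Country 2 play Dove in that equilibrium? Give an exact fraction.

Let c be the probability that Country 2 plays Hawk. In a completely mixed equilibrium, Country 1 must be indifferent between Hawk and Dove.
Country 1's expected payoff from Hawk is 6c + (1−c); from Dove it is c + 3(1−c).
Setting these equal: 5c + 1 = −2c + 3, so c = 2/7.
Therefore Country 2 plays Dove with probability 1 − 2/7 = 5/7.

5/7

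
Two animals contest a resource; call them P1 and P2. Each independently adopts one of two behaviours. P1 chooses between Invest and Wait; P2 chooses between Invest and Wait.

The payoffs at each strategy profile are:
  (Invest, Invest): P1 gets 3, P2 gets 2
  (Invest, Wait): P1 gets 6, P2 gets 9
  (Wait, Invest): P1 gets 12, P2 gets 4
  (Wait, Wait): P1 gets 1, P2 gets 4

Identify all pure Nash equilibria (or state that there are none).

(Invest, Wait) and (Wait, Invest)

(Invest, Invest): P1 prefers Wait (12 > 3); P2 prefers Wait (9 > 2) — not an equilibrium.
(Invest, Wait): P1 gets 6 ≥ 1 from Wait, and P2 gets 9 ≥ 2 from Invest — Nash equilibrium.
(Wait, Invest): P1 gets 12 ≥ 3 from Invest, and P2 gets 4 ≥ 4 from Wait — Nash equilibrium.
(Wait, Wait): P1 prefers Invest (6 > 1) — not an equilibrium.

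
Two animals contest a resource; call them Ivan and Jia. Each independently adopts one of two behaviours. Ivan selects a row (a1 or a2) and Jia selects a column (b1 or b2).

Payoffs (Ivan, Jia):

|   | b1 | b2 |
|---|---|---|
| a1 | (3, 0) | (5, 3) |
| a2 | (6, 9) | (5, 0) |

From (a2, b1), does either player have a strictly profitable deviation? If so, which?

Neither

Ivan at (a2, b1) earns 6; deviating to a1 yields 3 — not better.
Jia earns 9; deviating to b2 yields 0 — not better.
Neither player can strictly improve; the profile is a Nash equilibrium.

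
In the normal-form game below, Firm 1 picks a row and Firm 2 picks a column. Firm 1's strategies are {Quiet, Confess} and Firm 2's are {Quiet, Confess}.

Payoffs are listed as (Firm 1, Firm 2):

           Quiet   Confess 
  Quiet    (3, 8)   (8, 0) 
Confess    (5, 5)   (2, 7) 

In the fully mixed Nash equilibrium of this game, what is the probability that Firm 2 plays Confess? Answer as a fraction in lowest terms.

1/4

Let y be the probability that Firm 2 plays Quiet. In a completely mixed equilibrium, Firm 1 must be indifferent between Quiet and Confess.
Firm 1's expected payoff from Quiet is 3y + 8(1−y); from Confess it is 5y + 2(1−y).
Setting these equal: −5y + 8 = 3y + 2, so y = 3/4.
Therefore Firm 2 plays Confess with probability 1 − 3/4 = 1/4.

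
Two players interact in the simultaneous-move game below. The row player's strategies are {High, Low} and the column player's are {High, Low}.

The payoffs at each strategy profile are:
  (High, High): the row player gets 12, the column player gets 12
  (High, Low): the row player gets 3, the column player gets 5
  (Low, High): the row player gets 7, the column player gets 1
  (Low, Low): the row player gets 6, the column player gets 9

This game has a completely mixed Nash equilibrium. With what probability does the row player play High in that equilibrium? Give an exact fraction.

8/15

Let x be the probability that the row player plays High. In a completely mixed equilibrium, the column player must be indifferent between High and Low.
The column player's expected payoff from High is 12x + (1−x); from Low it is 5x + 9(1−x).
Setting these equal: 11x + 1 = −4x + 9, so x = 8/15.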